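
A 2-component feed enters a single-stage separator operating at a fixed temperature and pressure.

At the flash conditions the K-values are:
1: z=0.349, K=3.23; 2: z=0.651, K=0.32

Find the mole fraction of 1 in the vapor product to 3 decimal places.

y_1 = 0.755

Let ψ = V/F and solve Σ zᵢ(Kᵢ−1)/(1+ψ(Kᵢ−1)) = 0.
g(0) = ΣzᵢKᵢ − 1 = 0.336 and g(1) = 1 − Σzᵢ/Kᵢ = -1.142, so a root lies in (0, 1).
Newton iteration, ψ⁰ = 0.4:
  ψ = 0.400: g = -0.1967, g' = -1.053 → ψ = 0.213
  ψ = 0.213: g = 0.0098, g' = -1.209 → ψ = 0.221
Converged at ψ = 0.221.
Compositions from xᵢ = zᵢ/(1+ψ(Kᵢ−1)), yᵢ = Kᵢxᵢ:
  1: x = 0.234, y = 0.755
  2: x = 0.766, y = 0.245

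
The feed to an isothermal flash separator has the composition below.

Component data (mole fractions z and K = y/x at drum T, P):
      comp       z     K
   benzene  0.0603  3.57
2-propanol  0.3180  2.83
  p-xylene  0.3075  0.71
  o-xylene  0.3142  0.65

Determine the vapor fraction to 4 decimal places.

ψ = 0.8546

Let ψ = V/F and solve Σ zᵢ(Kᵢ−1)/(1+ψ(Kᵢ−1)) = 0.
Check two-phase: ΣzᵢKᵢ = 1.5378 > 1 and Σzᵢ/Kᵢ = 1.0457 > 1, so g(0) = 0.5378 > 0 and g(1) = -0.0457 < 0.
Iterate (Newton) starting at ψ = 0.34:
  ψ = 0.3400: g = 0.21769, g' = -0.5995 → ψ = 0.7031
  ψ = 0.7031: g = 0.05183, g' = -0.3627 → ψ = 0.8460
  ψ = 0.8460: g = 0.00281, g' = -0.3266 → ψ = 0.8546
Converged at ψ = 0.8546.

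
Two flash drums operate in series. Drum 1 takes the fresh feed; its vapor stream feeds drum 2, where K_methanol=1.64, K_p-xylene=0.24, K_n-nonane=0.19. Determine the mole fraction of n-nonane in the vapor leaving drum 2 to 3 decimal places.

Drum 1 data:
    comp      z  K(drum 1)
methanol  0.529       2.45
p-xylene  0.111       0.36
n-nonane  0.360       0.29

Drum 1:
Rachford–Rice: g(ψ₁) = Σ zᵢ(Kᵢ−1)/(1+ψ₁(Kᵢ−1)) = 0.
Check two-phase: ΣzᵢKᵢ = 1.440 > 1 and Σzᵢ/Kᵢ = 1.766 > 1, so g(0) = 0.440 > 0 and g(1) = -0.766 < 0.
Newton iteration, ψ₁⁰ = 0.39:
  ψ₁ = 0.390: g = 0.0418, g' = -0.882 → ψ₁ = 0.437
Converged at ψ₁ = 0.437.
Drum-1 compositions:
  methanol: x = 0.324, y = 0.793
  p-xylene: x = 0.154, y = 0.055
  n-nonane: x = 0.522, y = 0.151
Drum-2 feed = drum-1 vapor: z₂ = (0.7931, 0.0555, 0.1514).
Drum 2:
Rachford–Rice: g(ψ₂) = Σ zᵢ(Kᵢ−1)/(1+ψ₂(Kᵢ−1)) = 0.
Feasibility: ΣzᵢKᵢ = 1.343, Σzᵢ/Kᵢ = 1.512 — both > 1, two phases present.
Newton iteration, ψ₂⁰ = 0.5:
  ψ₂ = 0.500: g = 0.1104, g' = -0.550 → ψ₂ = 0.701
  ψ₂ = 0.701: g = -0.0233, g' = -0.832 → ψ₂ = 0.673
  ψ₂ = 0.673: g = -0.0009, g' = -0.772 → ψ₂ = 0.671
Converged at ψ₂ = 0.671.
  methanol: x = 0.555, y = 0.910
  p-xylene: x = 0.113, y = 0.027
  n-nonane: x = 0.332, y = 0.063

y_n-nonane (drum 2) = 0.063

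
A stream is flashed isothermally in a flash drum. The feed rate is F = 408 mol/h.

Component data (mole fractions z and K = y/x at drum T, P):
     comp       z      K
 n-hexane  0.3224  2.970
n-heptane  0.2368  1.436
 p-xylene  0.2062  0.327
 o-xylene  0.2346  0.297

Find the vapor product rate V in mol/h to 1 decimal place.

Let ψ = V/F and solve Σ zᵢ(Kᵢ−1)/(1+ψ(Kᵢ−1)) = 0.
Feasibility: ΣzᵢKᵢ = 1.4347, Σzᵢ/Kᵢ = 1.6939 — both > 1, two phases present.
Newton iteration, ψ⁰ = 0.3:
  ψ = 0.3000: g = 0.10762, g' = -0.8623 → ψ = 0.4248
  ψ = 0.4248: g = 0.00340, g' = -0.8217 → ψ = 0.4289
Converged at ψ = 0.4289.
Then V = ψ·F = 0.4289·408 = 175.0 mol/h and L = F − V = 233.0 mol/h.

V = 175.0 mol/h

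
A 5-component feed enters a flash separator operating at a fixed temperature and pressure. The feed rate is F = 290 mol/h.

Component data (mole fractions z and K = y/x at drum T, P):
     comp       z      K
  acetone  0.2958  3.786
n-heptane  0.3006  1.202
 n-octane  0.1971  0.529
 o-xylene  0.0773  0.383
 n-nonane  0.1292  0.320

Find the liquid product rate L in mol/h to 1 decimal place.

Iterate (Newton) starting at ψ = 0.5:
  ψ = 0.5000: g = 0.07601, g' = -0.6846 → ψ = 0.6110
  ψ = 0.6110: g = 0.00179, g' = -0.6610 → ψ = 0.6137
Converged at ψ = 0.6137.
Then V = ψ·F = 0.6137·290 = 178.0 mol/h and L = F − V = 112.0 mol/h.

L = 112.0 mol/h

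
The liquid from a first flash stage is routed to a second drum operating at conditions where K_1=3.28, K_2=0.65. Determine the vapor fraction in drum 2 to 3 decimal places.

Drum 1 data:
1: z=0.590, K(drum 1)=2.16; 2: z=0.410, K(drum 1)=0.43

Drum 1:
Rachford–Rice: g(ψ₁) = Σ zᵢ(Kᵢ−1)/(1+ψ₁(Kᵢ−1)) = 0.
g(0) = ΣzᵢKᵢ − 1 = 0.451 and g(1) = 1 − Σzᵢ/Kᵢ = -0.227, so a root lies in (0, 1).
Iterate (Newton) starting at ψ₁ = 0.5:
  ψ₁ = 0.500: g = 0.1063, g' = -0.579 → ψ₁ = 0.684
  ψ₁ = 0.684: g = -0.0013, g' = -0.605 → ψ₁ = 0.682
Converged at ψ₁ = 0.682.
Drum-1 compositions:
  1: x = 0.329, y = 0.712
  2: x = 0.671, y = 0.288
Drum-2 feed = drum-1 liquid: z₂ = (0.3295, 0.6705).
Drum 2:
Rachford–Rice: g(ψ₂) = Σ zᵢ(Kᵢ−1)/(1+ψ₂(Kᵢ−1)) = 0.
Check two-phase: ΣzᵢKᵢ = 1.517 > 1 and Σzᵢ/Kᵢ = 1.132 > 1, so g(0) = 0.517 > 0 and g(1) = -0.132 < 0.
Newton iteration, ψ₂⁰ = 0.7:
  ψ₂ = 0.700: g = -0.0215, g' = -0.398 → ψ₂ = 0.646
  ψ₂ = 0.646: g = 0.0005, g' = -0.417 → ψ₂ = 0.647
Converged at ψ₂ = 0.647.
  1: x = 0.133, y = 0.437
  2: x = 0.867, y = 0.563

V/F (drum 2) = 0.647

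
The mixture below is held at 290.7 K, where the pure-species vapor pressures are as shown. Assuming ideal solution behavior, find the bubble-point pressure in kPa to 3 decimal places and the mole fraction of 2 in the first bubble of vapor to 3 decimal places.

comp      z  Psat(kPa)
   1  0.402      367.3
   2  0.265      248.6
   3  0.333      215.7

Pbub = 285.362 kPa, y_2 = 0.231

At the bubble point ψ → 0, so ΣzᵢKᵢ = 1 with Kᵢ = Pᵢˢᵃᵗ/P ⇒ P = ΣzᵢPᵢˢᵃᵗ.
P = 0.402·367.3 + 0.265·248.6 + 0.333·215.7 = 285.362 kPa
yᵢ = zᵢPᵢˢᵃᵗ/P ⇒ y_2 = 0.265·248.6/285.362 = 0.231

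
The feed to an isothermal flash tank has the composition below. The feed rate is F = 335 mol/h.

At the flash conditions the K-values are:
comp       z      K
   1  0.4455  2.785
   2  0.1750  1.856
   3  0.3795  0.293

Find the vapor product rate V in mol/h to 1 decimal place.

V = 206.9 mol/h

Material balance + equilibrium reduce to Σ zᵢ(Kᵢ−1)/(1+ψ(Kᵢ−1)) = 0.
Check two-phase: ΣzᵢKᵢ = 1.6767 > 1 and Σzᵢ/Kᵢ = 1.5495 > 1, so g(0) = 0.6767 > 0 and g(1) = -0.5495 < 0.
Newton iteration, ψ⁰ = 0.5:
  ψ = 0.5000: g = 0.11008, g' = -0.9131 → ψ = 0.6206
  ψ = 0.6206: g = -0.00292, g' = -0.9764 → ψ = 0.6176
Converged at ψ = 0.6176.
Then V = ψ·F = 0.6176·335 = 206.9 mol/h and L = F − V = 128.1 mol/h.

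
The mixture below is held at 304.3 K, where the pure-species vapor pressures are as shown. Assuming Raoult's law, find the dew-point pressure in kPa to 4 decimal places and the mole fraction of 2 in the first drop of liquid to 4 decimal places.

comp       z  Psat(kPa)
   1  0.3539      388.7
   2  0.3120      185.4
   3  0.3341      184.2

At the dew point ψ → 1, so Σzᵢ/Kᵢ = 1 with Kᵢ = Pᵢˢᵃᵗ/P ⇒ 1/P = Σzᵢ/Pᵢˢᵃᵗ.
1/P = 0.3539/388.7 + 0.3120/185.4 + 0.3341/184.2 = 0.0044071 ⇒ P = 226.9062 kPa
xᵢ = zᵢP/Pᵢˢᵃᵗ ⇒ x_2 = 0.3120·226.9062/185.4 = 0.3818

Pdew = 226.9062 kPa, x_2 = 0.3818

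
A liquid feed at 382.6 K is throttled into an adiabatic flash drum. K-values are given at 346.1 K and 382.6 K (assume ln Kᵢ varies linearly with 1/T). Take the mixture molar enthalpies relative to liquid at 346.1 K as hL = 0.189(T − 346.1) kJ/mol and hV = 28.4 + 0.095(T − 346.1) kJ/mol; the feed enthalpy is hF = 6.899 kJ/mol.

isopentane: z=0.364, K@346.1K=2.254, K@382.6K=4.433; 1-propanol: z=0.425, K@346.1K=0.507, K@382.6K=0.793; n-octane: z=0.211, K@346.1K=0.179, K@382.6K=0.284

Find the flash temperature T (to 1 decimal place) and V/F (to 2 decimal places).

T = 351.6 K, V/F = 0.21

Adiabatic flash: solve Rachford–Rice at each trial T, then check hF = ψ·hV(T) + (1−ψ)·hL(T).
  T = 346.1 K: K = (2.254, 0.507, 0.179), RR gives ψ = 0.095, H_out = 2.704 kJ/mol
  T = 382.6 K: K = (4.433, 0.793, 0.284), RR gives ψ = 0.653, H_out = 23.204 kJ/mol
  T = 364.4 K: K = (3.218, 0.642, 0.228), RR gives ψ = 0.417, H_out = 14.591 kJ/mol
  T = 355.2 K: K = (2.703, 0.572, 0.203), RR gives ψ = 0.275, H_out = 9.306 kJ/mol
  T = 350.6 K: K = (2.469, 0.538, 0.190), RR gives ψ = 0.191, H_out = 6.206 kJ/mol
  T = 352.9 K: K = (2.584, 0.555, 0.196), RR gives ψ = 0.235, H_out = 7.806 kJ/mol
Linear interpolation between T = 350.6 (H_out = 6.206) and T = 352.9 (H_out = 7.806) on hF = 6.899 gives T ≈ 351.6 K, at which ψ = 0.21.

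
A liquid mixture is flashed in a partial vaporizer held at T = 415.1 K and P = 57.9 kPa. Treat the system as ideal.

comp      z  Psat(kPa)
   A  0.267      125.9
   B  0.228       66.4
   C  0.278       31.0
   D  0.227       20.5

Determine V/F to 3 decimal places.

Raoult's law: Kᵢ = Pᵢˢᵃᵗ/P = Pᵢˢᵃᵗ/57.9.
  K_A = 125.9/57.9 = 2.17444, K_B = 66.4/57.9 = 1.14680, K_C = 31.0/57.9 = 0.53541, K_D = 20.5/57.9 = 0.35406
Newton–Raphson from V/F = 0.5:
  V/F = 0.500: g = -0.1561, g' = -0.459 → V/F = 0.160
  V/F = 0.160: g = -0.0063, g' = -0.454 → V/F = 0.146
Converged at V/F = 0.146.

V/F = 0.146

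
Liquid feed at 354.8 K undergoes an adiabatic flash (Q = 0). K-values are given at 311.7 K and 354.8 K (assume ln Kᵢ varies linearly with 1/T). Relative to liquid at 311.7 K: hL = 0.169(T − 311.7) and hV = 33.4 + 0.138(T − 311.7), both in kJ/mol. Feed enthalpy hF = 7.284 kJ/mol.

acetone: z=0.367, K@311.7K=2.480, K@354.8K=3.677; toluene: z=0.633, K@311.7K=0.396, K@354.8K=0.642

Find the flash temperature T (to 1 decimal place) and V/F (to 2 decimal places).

Adiabatic flash: solve Rachford–Rice at each trial T, then check hF = ψ·hV(T) + (1−ψ)·hL(T).
  T = 311.7 K: K = (2.480, 0.396), RR gives ψ = 0.180, H_out = 6.009 kJ/mol
  T = 354.8 K: K = (3.677, 0.642), RR gives ψ = 0.789, H_out = 32.572 kJ/mol
  T = 333.2 K: K = (3.057, 0.512), RR gives ψ = 0.444, H_out = 18.171 kJ/mol
  T = 322.4 K: K = (2.762, 0.452), RR gives ψ = 0.310, H_out = 12.068 kJ/mol
  T = 317.0 K: K = (2.618, 0.423), RR gives ψ = 0.245, H_out = 9.042 kJ/mol
  T = 314.4 K: K = (2.550, 0.410), RR gives ψ = 0.213, H_out = 7.566 kJ/mol
  T = 313.0 K: K = (2.514, 0.403), RR gives ψ = 0.196, H_out = 6.762 kJ/mol
Linear interpolation between T = 313.0 (H_out = 6.762) and T = 314.4 (H_out = 7.566) on hF = 7.284 gives T ≈ 313.9 K, at which ψ = 0.21.

T = 313.9 K, V/F = 0.21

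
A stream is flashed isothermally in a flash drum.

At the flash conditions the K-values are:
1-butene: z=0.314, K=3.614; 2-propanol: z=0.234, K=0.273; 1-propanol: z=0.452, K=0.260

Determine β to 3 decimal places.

β = 0.164

Newton iteration, β⁰ = 0.5:
  β = 0.500: g = -0.4424, g' = -1.332 → β = 0.168
  β = 0.168: g = -0.0052, g' = -1.520 → β = 0.164
Converged at β = 0.164.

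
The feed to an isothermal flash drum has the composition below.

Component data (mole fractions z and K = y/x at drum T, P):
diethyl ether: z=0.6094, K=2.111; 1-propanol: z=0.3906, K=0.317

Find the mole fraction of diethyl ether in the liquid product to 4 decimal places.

Newton–Raphson from ψ = 0.5:
  ψ = 0.5000: g = 0.03013, g' = -0.7311 → ψ = 0.5412
  ψ = 0.5412: g = -0.00041, g' = -0.7519 → ψ = 0.5407
Converged at ψ = 0.5407.
Compositions from xᵢ = zᵢ/(1+ψ(Kᵢ−1)), yᵢ = Kᵢxᵢ:
  diethyl ether: x = 0.3807, y = 0.8037
  1-propanol: x = 0.6193, y = 0.1963

x_diethyl ether = 0.3807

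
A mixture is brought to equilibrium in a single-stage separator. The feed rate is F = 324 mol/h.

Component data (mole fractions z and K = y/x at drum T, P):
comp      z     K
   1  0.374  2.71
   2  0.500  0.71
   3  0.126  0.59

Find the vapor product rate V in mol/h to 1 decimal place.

V = 263.8 mol/h

Rachford–Rice: g(ψ) = Σ zᵢ(Kᵢ−1)/(1+ψ(Kᵢ−1)) = 0.
g(0) = ΣzᵢKᵢ − 1 = 0.443 and g(1) = 1 − Σzᵢ/Kᵢ = -0.056, so a root lies in (0, 1).
Newton iteration, ψ⁰ = 0.58:
  ψ = 0.580: g = 0.0790, g' = -0.373 → ψ = 0.792
  ψ = 0.792: g = 0.0070, g' = -0.315 → ψ = 0.814
Converged at ψ = 0.814.
Then V = ψ·F = 0.8141·324 = 263.8 mol/h and L = F − V = 60.2 mol/h.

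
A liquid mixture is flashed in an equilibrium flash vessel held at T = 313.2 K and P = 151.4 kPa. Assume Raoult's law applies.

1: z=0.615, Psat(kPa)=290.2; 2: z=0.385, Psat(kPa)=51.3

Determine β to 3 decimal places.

β = 0.510

Raoult's law: Kᵢ = Pᵢˢᵃᵗ/P = Pᵢˢᵃᵗ/151.4.
  K_1 = 290.2/151.4 = 1.91678, K_2 = 51.3/151.4 = 0.33884
Let β = V/F and solve Σ zᵢ(Kᵢ−1)/(1+β(Kᵢ−1)) = 0.
Check two-phase: ΣzᵢKᵢ = 1.309 > 1 and Σzᵢ/Kᵢ = 1.457 > 1, so g(0) = 0.309 > 0 and g(1) = -0.457 < 0.
Binary case is linear: z₁(K₁−1)(1+β(K₂−1)) + z₂(K₂−1)(1+β(K₁−1)) = 0
⇒ β = [z₁(K₁−1)+z₂(K₂−1)] / [−(K₁−1)(K₂−1)] = 0.3093/0.6061 = 0.510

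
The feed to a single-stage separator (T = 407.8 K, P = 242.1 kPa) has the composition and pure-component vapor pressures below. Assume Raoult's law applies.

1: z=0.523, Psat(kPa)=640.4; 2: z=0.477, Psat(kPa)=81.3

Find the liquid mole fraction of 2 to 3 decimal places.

x_2 = 0.712

Raoult's law: Kᵢ = Pᵢˢᵃᵗ/P = Pᵢˢᵃᵗ/242.1.
  K_1 = 640.4/242.1 = 2.64519, K_2 = 81.3/242.1 = 0.33581
Material balance + equilibrium reduce to Σ zᵢ(Kᵢ−1)/(1+β(Kᵢ−1)) = 0.
Check two-phase: ΣzᵢKᵢ = 1.544 > 1 and Σzᵢ/Kᵢ = 1.618 > 1, so g(0) = 0.544 > 0 and g(1) = -0.618 < 0.
Newton–Raphson from β = 0.5:
  β = 0.500: g = -0.0023, g' = -0.898 → β = 0.497
Converged at β = 0.497.
Compositions from xᵢ = zᵢ/(1+β(Kᵢ−1)), yᵢ = Kᵢxᵢ:
  1: x = 0.288, y = 0.761
  2: x = 0.712, y = 0.239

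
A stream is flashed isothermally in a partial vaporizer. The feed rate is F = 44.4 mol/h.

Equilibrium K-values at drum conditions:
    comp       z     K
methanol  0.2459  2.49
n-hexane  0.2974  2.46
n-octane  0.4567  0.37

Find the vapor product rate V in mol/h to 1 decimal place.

V = 24.5 mol/h

Material balance + equilibrium reduce to Σ zᵢ(Kᵢ−1)/(1+β(Kᵢ−1)) = 0.
g(0) = ΣzᵢKᵢ − 1 = 0.5129 and g(1) = 1 − Σzᵢ/Kᵢ = -0.4540, so a root lies in (0, 1).
Newton iteration, β⁰ = 0.61:
  β = 0.6100: g = -0.04570, g' = -0.8053 → β = 0.5532
  β = 0.5532: g = -0.00063, g' = -0.7851 → β = 0.5524
Converged at β = 0.5524.
Then V = β·F = 0.5524·44.4 = 24.5 mol/h and L = F − V = 19.9 mol/h.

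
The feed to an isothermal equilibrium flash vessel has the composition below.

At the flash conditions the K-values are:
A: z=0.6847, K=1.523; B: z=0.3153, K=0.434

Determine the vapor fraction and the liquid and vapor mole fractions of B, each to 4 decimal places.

ψ = 0.6068, x_B = 0.4803, y_B = 0.2084

Rachford–Rice: g(ψ) = Σ zᵢ(Kᵢ−1)/(1+ψ(Kᵢ−1)) = 0.
g(0) = ΣzᵢKᵢ − 1 = 0.1796 and g(1) = 1 − Σzᵢ/Kᵢ = -0.1761, so a root lies in (0, 1).
Binary case is linear: z₁(K₁−1)(1+ψ(K₂−1)) + z₂(K₂−1)(1+ψ(K₁−1)) = 0
⇒ ψ = [z₁(K₁−1)+z₂(K₂−1)] / [−(K₁−1)(K₂−1)] = 0.17964/0.29602 = 0.6068
Compositions from xᵢ = zᵢ/(1+ψ(Kᵢ−1)), yᵢ = Kᵢxᵢ:
  A: x = 0.5197, y = 0.7916
  B: x = 0.4803, y = 0.2084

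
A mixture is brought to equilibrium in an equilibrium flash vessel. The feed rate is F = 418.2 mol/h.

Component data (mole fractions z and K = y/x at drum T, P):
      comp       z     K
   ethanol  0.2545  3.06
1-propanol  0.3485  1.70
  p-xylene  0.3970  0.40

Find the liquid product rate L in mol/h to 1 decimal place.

Newton–Raphson from β = 0.63:
  β = 0.6300: g = 0.01450, g' = -0.6562 → β = 0.6521
  β = 0.6521: g = -0.00007, g' = -0.6629 → β = 0.6520
Converged at β = 0.6520.
Then V = β·F = 0.6520·418.2 = 272.7 mol/h and L = F − V = 145.5 mol/h.

L = 145.5 mol/h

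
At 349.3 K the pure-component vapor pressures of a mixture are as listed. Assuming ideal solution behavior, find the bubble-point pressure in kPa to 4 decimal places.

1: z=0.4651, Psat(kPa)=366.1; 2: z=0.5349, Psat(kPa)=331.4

At the bubble point ψ → 0, so ΣzᵢKᵢ = 1 with Kᵢ = Pᵢˢᵃᵗ/P ⇒ P = ΣzᵢPᵢˢᵃᵗ.
P = 0.4651·366.1 + 0.5349·331.4 = 347.5390 kPa

Pbub = 347.5390 kPa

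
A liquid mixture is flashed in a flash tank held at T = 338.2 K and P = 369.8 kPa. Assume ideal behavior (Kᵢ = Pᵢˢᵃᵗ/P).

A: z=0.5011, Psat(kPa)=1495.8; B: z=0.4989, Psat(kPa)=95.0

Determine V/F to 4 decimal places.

Raoult's law: Kᵢ = Pᵢˢᵃᵗ/P = Pᵢˢᵃᵗ/369.8.
  K_A = 1495.8/369.8 = 4.044889, K_B = 95.0/369.8 = 0.256896
Iterate (Newton) starting at V/F = 0.5:
  V/F = 0.5000: g = 0.01497, g' = -1.4277 → V/F = 0.5105
Converged at V/F = 0.5105.

V/F = 0.5105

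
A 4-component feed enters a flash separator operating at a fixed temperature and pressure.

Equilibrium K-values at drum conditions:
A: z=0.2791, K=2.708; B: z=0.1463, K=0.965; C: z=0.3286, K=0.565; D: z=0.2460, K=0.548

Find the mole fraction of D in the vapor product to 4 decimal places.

Newton iteration, ψ⁰ = 0.31:
  ψ = 0.3100: g = 0.01197, g' = -0.4993 → ψ = 0.3340
  ψ = 0.3340: g = 0.00017, g' = -0.4852 → ψ = 0.3343
Converged at ψ = 0.3343.
Compositions from xᵢ = zᵢ/(1+ψ(Kᵢ−1)), yᵢ = Kᵢxᵢ:
  A: x = 0.1777, y = 0.4811
  B: x = 0.1480, y = 0.1429
  C: x = 0.3845, y = 0.2173
  D: x = 0.2898, y = 0.1588

y_D = 0.1588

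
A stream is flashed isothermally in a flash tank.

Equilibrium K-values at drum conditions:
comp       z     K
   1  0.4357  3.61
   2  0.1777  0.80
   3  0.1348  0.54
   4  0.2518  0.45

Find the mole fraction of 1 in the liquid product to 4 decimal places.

Material balance + equilibrium reduce to Σ zᵢ(Kᵢ−1)/(1+ψ(Kᵢ−1)) = 0.
Feasibility: ΣzᵢKᵢ = 1.9011, Σzᵢ/Kᵢ = 1.1520 — both > 1, two phases present.
Newton iteration, ψ⁰ = 0.5:
  ψ = 0.5000: g = 0.18231, g' = -0.7604 → ψ = 0.7397
  ψ = 0.7397: g = 0.01883, g' = -0.6374 → ψ = 0.7693
Converged at ψ = 0.7693.
Compositions from xᵢ = zᵢ/(1+ψ(Kᵢ−1)), yᵢ = Kᵢxᵢ:
  1: x = 0.1448, y = 0.5229
  2: x = 0.2100, y = 0.1680
  3: x = 0.2086, y = 0.1127
  4: x = 0.4365, y = 0.1964

x_1 = 0.1448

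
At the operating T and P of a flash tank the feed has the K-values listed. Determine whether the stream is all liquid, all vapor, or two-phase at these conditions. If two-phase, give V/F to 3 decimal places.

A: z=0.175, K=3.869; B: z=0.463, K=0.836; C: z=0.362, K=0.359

two-phase, V/F = 0.169

ΣzᵢKᵢ = 1.194; Σzᵢ/Kᵢ = 1.607.
Both exceed 1, so a two-phase solution exists.
Newton–Raphson from ψ = 0.53:
  ψ = 0.530: g = -0.2354, g' = -0.583 → ψ = 0.126
  ψ = 0.126: g = 0.0387, g' = -0.966 → ψ = 0.166
  ψ = 0.166: g = 0.0022, g' = -0.860 → ψ = 0.169
Converged at ψ = 0.169.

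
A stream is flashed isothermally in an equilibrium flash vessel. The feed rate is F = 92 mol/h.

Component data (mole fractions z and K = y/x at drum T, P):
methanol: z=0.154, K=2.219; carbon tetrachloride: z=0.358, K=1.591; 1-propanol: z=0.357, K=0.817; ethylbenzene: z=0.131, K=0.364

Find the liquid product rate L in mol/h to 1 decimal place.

Material balance + equilibrium reduce to Σ zᵢ(Kᵢ−1)/(1+ψ(Kᵢ−1)) = 0.
Feasibility: ΣzᵢKᵢ = 1.251, Σzᵢ/Kᵢ = 1.091 — both > 1, two phases present.
Newton iteration, ψ⁰ = 0.5:
  ψ = 0.500: g = 0.0859, g' = -0.291 → ψ = 0.795
  ψ = 0.795: g = -0.0056, g' = -0.350 → ψ = 0.779
Converged at ψ = 0.779.
Then V = ψ·F = 0.7786·92 = 71.6 mol/h and L = F − V = 20.4 mol/h.

L = 20.4 mol/h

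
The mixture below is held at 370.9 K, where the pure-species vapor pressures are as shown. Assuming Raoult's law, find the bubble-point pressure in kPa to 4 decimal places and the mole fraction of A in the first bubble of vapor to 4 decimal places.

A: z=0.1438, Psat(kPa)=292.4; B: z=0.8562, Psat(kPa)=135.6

At the bubble point ψ → 0, so ΣzᵢKᵢ = 1 with Kᵢ = Pᵢˢᵃᵗ/P ⇒ P = ΣzᵢPᵢˢᵃᵗ.
P = 0.1438·292.4 + 0.8562·135.6 = 158.1478 kPa
yᵢ = zᵢPᵢˢᵃᵗ/P ⇒ y_A = 0.1438·292.4/158.1478 = 0.2659

Pbub = 158.1478 kPa, y_A = 0.2659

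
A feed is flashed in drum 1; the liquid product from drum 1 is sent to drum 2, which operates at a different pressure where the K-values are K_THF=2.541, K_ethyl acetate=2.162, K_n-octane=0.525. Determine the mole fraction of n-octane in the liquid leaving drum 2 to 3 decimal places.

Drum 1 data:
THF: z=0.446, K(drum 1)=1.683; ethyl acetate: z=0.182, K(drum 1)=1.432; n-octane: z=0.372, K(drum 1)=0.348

x_n-octane (drum 2) = 0.749

Drum 1:
Let ψ₁ = V/F and solve Σ zᵢ(Kᵢ−1)/(1+ψ₁(Kᵢ−1)) = 0.
g(0) = ΣzᵢKᵢ − 1 = 0.141 and g(1) = 1 − Σzᵢ/Kᵢ = -0.461, so a root lies in (0, 1).
Iterate (Newton) starting at ψ₁ = 0.53:
  ψ₁ = 0.530: g = -0.0830, g' = -0.504 → ψ₁ = 0.365
  ψ₁ = 0.365: g = -0.0067, g' = -0.431 → ψ₁ = 0.350
Converged at ψ₁ = 0.350.
Drum-1 compositions:
  THF: x = 0.360, y = 0.606
  ethyl acetate: x = 0.158, y = 0.226
  n-octane: x = 0.482, y = 0.168
Drum-2 feed = drum-1 liquid: z₂ = (0.3600, 0.1581, 0.4819).
Drum 2:
Newton–Raphson from ψ₂ = 0.31:
  ψ₂ = 0.310: g = 0.2421, g' = -0.656 → ψ₂ = 0.679
  ψ₂ = 0.679: g = 0.0360, g' = -0.508 → ψ₂ = 0.750
Converged at ψ₂ = 0.750.
  THF: x = 0.167, y = 0.424
  ethyl acetate: x = 0.084, y = 0.183
  n-octane: x = 0.749, y = 0.393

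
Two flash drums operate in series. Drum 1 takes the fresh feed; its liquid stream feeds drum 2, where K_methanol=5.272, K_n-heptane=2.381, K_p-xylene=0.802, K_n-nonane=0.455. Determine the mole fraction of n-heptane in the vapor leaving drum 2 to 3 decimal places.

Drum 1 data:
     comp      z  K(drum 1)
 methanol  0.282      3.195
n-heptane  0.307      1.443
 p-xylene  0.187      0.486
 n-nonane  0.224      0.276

y_n-heptane (drum 2) = 0.327

Drum 1:
Let ψ₁ = V/F and solve Σ zᵢ(Kᵢ−1)/(1+ψ₁(Kᵢ−1)) = 0.
Feasibility: ΣzᵢKᵢ = 1.497, Σzᵢ/Kᵢ = 1.497 — both > 1, two phases present.
Iterate (Newton) starting at ψ₁ = 0.55:
  ψ₁ = 0.550: g = -0.0137, g' = -0.738 → ψ₁ = 0.531
Converged at ψ₁ = 0.531.
Drum-1 compositions:
  methanol: x = 0.130, y = 0.416
  n-heptane: x = 0.249, y = 0.359
  p-xylene: x = 0.257, y = 0.125
  n-nonane: x = 0.364, y = 0.100
Drum-2 feed = drum-1 liquid: z₂ = (0.1302, 0.2485, 0.2573, 0.3641).
Drum 2:
Rachford–Rice: g(ψ₂) = Σ zᵢ(Kᵢ−1)/(1+ψ₂(Kᵢ−1)) = 0.
Feasibility: ΣzᵢKᵢ = 1.650, Σzᵢ/Kᵢ = 1.250 — both > 1, two phases present.
Newton iteration, ψ₂⁰ = 0.37:
  ψ₂ = 0.370: g = 0.1391, g' = -0.746 → ψ₂ = 0.557
  ψ₂ = 0.557: g = 0.0166, g' = -0.595 → ψ₂ = 0.585
Converged at ψ₂ = 0.585.
  methanol: x = 0.037, y = 0.196
  n-heptane: x = 0.137, y = 0.327
  p-xylene: x = 0.291, y = 0.233
  n-nonane: x = 0.534, y = 0.243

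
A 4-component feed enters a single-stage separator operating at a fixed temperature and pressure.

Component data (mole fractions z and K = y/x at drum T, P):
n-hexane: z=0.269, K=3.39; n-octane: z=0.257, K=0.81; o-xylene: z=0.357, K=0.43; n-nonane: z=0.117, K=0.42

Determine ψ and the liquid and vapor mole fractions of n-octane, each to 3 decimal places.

ψ = 0.293, x_n-octane = 0.272, y_n-octane = 0.220

Material balance + equilibrium reduce to Σ zᵢ(Kᵢ−1)/(1+ψ(Kᵢ−1)) = 0.
Feasibility: ΣzᵢKᵢ = 1.323, Σzᵢ/Kᵢ = 1.505 — both > 1, two phases present.
Iterate (Newton) starting at ψ = 0.5:
  ψ = 0.500: g = -0.1412, g' = -0.635 → ψ = 0.278
  ψ = 0.278: g = 0.0123, g' = -0.785 → ψ = 0.293
Converged at ψ = 0.293.
Compositions from xᵢ = zᵢ/(1+ψ(Kᵢ−1)), yᵢ = Kᵢxᵢ:
  n-hexane: x = 0.158, y = 0.536
  n-octane: x = 0.272, y = 0.220
  o-xylene: x = 0.429, y = 0.184
  n-nonane: x = 0.141, y = 0.059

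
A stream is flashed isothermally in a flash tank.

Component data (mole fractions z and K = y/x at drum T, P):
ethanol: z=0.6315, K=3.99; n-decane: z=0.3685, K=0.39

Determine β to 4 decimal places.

β = 0.9120

Rachford–Rice: g(β) = Σ zᵢ(Kᵢ−1)/(1+β(Kᵢ−1)) = 0.
Feasibility: ΣzᵢKᵢ = 2.6634, Σzᵢ/Kᵢ = 1.1031 — both > 1, two phases present.
Binary case is linear: z₁(K₁−1)(1+β(K₂−1)) + z₂(K₂−1)(1+β(K₁−1)) = 0
⇒ β = [z₁(K₁−1)+z₂(K₂−1)] / [−(K₁−1)(K₂−1)] = 1.66340/1.82390 = 0.9120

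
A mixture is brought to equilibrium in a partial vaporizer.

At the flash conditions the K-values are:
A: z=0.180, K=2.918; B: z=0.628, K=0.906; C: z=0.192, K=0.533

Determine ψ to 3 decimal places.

Material balance + equilibrium reduce to Σ zᵢ(Kᵢ−1)/(1+ψ(Kᵢ−1)) = 0.
Feasibility: ΣzᵢKᵢ = 1.197, Σzᵢ/Kᵢ = 1.115 — both > 1, two phases present.
Newton iteration, ψ⁰ = 0.5:
  ψ = 0.500: g = -0.0027, g' = -0.250 → ψ = 0.489
Converged at ψ = 0.489.

ψ = 0.489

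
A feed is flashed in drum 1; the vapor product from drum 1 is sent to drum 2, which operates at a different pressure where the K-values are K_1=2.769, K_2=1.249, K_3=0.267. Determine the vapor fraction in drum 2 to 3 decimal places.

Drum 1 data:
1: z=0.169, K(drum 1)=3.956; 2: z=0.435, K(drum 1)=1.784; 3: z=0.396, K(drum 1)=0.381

Drum 1:
Newton iteration, ψ₁⁰ = 0.69:
  ψ₁ = 0.690: g = -0.0422, g' = -0.735 → ψ₁ = 0.633
  ψ₁ = 0.633: g = -0.0008, g' = -0.709 → ψ₁ = 0.631
Converged at ψ₁ = 0.631.
Drum-1 compositions:
  1: x = 0.059, y = 0.233
  2: x = 0.291, y = 0.519
  3: x = 0.650, y = 0.248
Drum-2 feed = drum-1 vapor: z₂ = (0.2332, 0.5191, 0.2477).
Drum 2:
Let ψ₂ = V/F and solve Σ zᵢ(Kᵢ−1)/(1+ψ₂(Kᵢ−1)) = 0.
g(0) = ΣzᵢKᵢ − 1 = 0.360 and g(1) = 1 − Σzᵢ/Kᵢ = -0.427, so a root lies in (0, 1).
Iterate (Newton) starting at ψ₂ = 0.34:
  ψ₂ = 0.340: g = 0.1350, g' = -0.548 → ψ₂ = 0.586
  ψ₂ = 0.586: g = -0.0031, g' = -0.610 → ψ₂ = 0.581
Converged at ψ₂ = 0.581.
  1: x = 0.115, y = 0.318
  2: x = 0.453, y = 0.566
  3: x = 0.432, y = 0.115

V/F (drum 2) = 0.581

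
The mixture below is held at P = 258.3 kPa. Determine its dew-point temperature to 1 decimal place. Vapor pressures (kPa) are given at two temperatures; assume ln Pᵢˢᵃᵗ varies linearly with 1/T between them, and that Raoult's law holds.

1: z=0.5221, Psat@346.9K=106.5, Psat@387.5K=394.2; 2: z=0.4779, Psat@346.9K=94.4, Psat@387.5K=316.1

T = 376.6 K

Dew-point temperature: Σzᵢ·P/Pᵢˢᵃᵗ(T) = 1. Interpolate ln Pᵢˢᵃᵗ = aᵢ + bᵢ/T.
  T = 346.9 K: ΣzᵢP/Pᵢˢᵃᵗ = 2.5739
  T = 387.5 K: ΣzᵢP/Pᵢˢᵃᵗ = 0.7326
  T = 367.2 K: ΣzᵢP/Pᵢˢᵃᵗ = 1.3259
  T = 377.4 K: ΣzᵢP/Pᵢˢᵃᵗ = 0.9763
  T = 372.3 K: ΣzᵢP/Pᵢˢᵃᵗ = 1.1353
  T = 374.9 K: ΣzᵢP/Pᵢˢᵃᵗ = 1.0507
Interpolating between 374.9 K and 377.4 K gives T ≈ 376.6 K.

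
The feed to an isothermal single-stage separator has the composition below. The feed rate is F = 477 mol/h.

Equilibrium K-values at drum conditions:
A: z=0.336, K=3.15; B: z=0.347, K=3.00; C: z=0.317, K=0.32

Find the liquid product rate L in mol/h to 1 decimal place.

Newton–Raphson from ψ = 0.5:
  ψ = 0.500: g = 0.3685, g' = -1.044 → ψ = 0.853
  ψ = 0.853: g = -0.0018, g' = -1.214 → ψ = 0.851
Converged at ψ = 0.851.
Then V = ψ·F = 0.8514·477 = 406.1 mol/h and L = F − V = 70.9 mol/h.

L = 70.9 mol/h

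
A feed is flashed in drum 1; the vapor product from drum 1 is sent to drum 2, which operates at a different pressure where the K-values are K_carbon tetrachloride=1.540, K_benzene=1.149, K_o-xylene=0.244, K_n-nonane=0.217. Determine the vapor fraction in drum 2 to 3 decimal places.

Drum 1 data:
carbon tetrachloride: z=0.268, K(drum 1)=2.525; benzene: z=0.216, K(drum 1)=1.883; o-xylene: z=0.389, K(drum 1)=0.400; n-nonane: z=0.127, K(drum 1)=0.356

V/F (drum 2) = 0.271

Drum 1:
Newton–Raphson from ψ₁ = 0.49:
  ψ₁ = 0.490: g = -0.0831, g' = -0.680 → ψ₁ = 0.368
  ψ₁ = 0.368: g = -0.0009, g' = -0.673 → ψ₁ = 0.367
Converged at ψ₁ = 0.367.
Drum-1 compositions:
  carbon tetrachloride: x = 0.172, y = 0.434
  benzene: x = 0.163, y = 0.307
  o-xylene: x = 0.499, y = 0.199
  n-nonane: x = 0.166, y = 0.059
Drum-2 feed = drum-1 vapor: z₂ = (0.4341, 0.3073, 0.1995, 0.0592).
Drum 2:
Material balance + equilibrium reduce to Σ zᵢ(Kᵢ−1)/(1+ψ₂(Kᵢ−1)) = 0.
Check two-phase: ΣzᵢKᵢ = 1.083 > 1 and Σzᵢ/Kᵢ = 1.640 > 1, so g(0) = 0.083 > 0 and g(1) = -0.640 < 0.
Newton–Raphson from ψ₂ = 0.5:
  ψ₂ = 0.500: g = -0.0914, g' = -0.477 → ψ₂ = 0.308
  ψ₂ = 0.308: g = -0.0130, g' = -0.356 → ψ₂ = 0.272
  ψ₂ = 0.272: g = -0.0003, g' = -0.342 → ψ₂ = 0.271
Converged at ψ₂ = 0.271.
  carbon tetrachloride: x = 0.379, y = 0.583
  benzene: x = 0.295, y = 0.339
  o-xylene: x = 0.251, y = 0.061
  n-nonane: x = 0.075, y = 0.016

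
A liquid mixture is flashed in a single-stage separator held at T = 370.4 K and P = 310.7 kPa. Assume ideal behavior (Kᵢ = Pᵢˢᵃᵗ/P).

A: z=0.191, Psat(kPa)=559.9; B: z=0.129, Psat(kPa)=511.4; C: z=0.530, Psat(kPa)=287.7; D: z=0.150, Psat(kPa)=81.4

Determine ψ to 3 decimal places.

Raoult's law: Kᵢ = Pᵢˢᵃᵗ/P = Pᵢˢᵃᵗ/310.7.
  K_A = 559.9/310.7 = 1.80206, K_B = 511.4/310.7 = 1.64596, K_C = 287.7/310.7 = 0.92597, K_D = 81.4/310.7 = 0.26199
Rachford–Rice: g(ψ) = Σ zᵢ(Kᵢ−1)/(1+ψ(Kᵢ−1)) = 0.
Feasibility: ΣzᵢKᵢ = 1.087, Σzᵢ/Kᵢ = 1.329 — both > 1, two phases present.
Newton iteration, ψ⁰ = 0.5:
  ψ = 0.500: g = -0.0439, g' = -0.302 → ψ = 0.355
  ψ = 0.355: g = -0.0032, g' = -0.263 → ψ = 0.343
Converged at ψ = 0.343.

ψ = 0.343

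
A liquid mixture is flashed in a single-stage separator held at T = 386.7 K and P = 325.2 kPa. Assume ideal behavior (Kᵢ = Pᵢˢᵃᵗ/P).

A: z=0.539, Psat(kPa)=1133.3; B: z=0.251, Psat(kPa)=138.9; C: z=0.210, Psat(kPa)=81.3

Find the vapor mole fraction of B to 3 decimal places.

y_B = 0.168

Raoult's law: Kᵢ = Pᵢˢᵃᵗ/P = Pᵢˢᵃᵗ/325.2.
  K_A = 1133.3/325.2 = 3.48493, K_B = 138.9/325.2 = 0.42712, K_C = 81.3/325.2 = 0.25000
Rachford–Rice: g(V/F) = Σ zᵢ(Kᵢ−1)/(1+V/F(Kᵢ−1)) = 0.
Check two-phase: ΣzᵢKᵢ = 2.038 > 1 and Σzᵢ/Kᵢ = 1.582 > 1, so g(0) = 1.038 > 0 and g(1) = -0.582 < 0.
Iterate (Newton) starting at V/F = 0.51:
  V/F = 0.510: g = 0.1325, g' = -1.122 → V/F = 0.628
  V/F = 0.628: g = 0.0006, g' = -1.131 → V/F = 0.629
Converged at V/F = 0.629.
Compositions from xᵢ = zᵢ/(1+V/F(Kᵢ−1)), yᵢ = Kᵢxᵢ:
  A: x = 0.210, y = 0.733
  B: x = 0.392, y = 0.168
  C: x = 0.397, y = 0.099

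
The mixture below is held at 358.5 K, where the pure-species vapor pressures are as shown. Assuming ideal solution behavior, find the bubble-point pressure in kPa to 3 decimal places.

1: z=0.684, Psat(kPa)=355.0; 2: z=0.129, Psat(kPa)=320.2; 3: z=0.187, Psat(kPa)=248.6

At the bubble point ψ → 0, so ΣzᵢKᵢ = 1 with Kᵢ = Pᵢˢᵃᵗ/P ⇒ P = ΣzᵢPᵢˢᵃᵗ.
P = 0.684·355.0 + 0.129·320.2 + 0.187·248.6 = 330.614 kPa

Pbub = 330.614 kPa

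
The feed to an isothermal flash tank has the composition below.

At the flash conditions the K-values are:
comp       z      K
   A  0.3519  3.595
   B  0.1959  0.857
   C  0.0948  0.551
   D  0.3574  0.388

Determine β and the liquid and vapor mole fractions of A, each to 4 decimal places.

Newton iteration, β⁰ = 0.53:
  β = 0.5300: g = -0.02546, g' = -0.7508 → β = 0.4961
  β = 0.4961: g = 0.00023, g' = -0.7652 → β = 0.4964
Converged at β = 0.4964.
Compositions from xᵢ = zᵢ/(1+β(Kᵢ−1)), yᵢ = Kᵢxᵢ:
  A: x = 0.1538, y = 0.5529
  B: x = 0.2109, y = 0.1807
  C: x = 0.1220, y = 0.0672
  D: x = 0.5133, y = 0.1992

β = 0.4964, x_A = 0.1538, y_A = 0.5529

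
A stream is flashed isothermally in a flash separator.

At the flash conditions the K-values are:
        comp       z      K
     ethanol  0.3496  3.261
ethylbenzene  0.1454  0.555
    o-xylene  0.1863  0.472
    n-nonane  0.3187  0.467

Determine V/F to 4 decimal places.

V/F = 0.3945

Newton–Raphson from V/F = 0.33:
  V/F = 0.3300: g = 0.05160, g' = -0.8352 → V/F = 0.3918
  V/F = 0.3918: g = 0.00206, g' = -0.7720 → V/F = 0.3945
Converged at V/F = 0.3945.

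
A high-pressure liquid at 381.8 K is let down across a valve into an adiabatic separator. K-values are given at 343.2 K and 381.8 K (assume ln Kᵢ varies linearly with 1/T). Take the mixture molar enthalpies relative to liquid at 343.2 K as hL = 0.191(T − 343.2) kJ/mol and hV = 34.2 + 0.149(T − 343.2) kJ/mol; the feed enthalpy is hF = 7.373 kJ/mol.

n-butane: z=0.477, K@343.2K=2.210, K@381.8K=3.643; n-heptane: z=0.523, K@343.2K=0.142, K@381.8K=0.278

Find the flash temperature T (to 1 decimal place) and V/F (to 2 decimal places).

Adiabatic flash: solve Rachford–Rice at each trial T, then check hF = ψ·hV(T) + (1−ψ)·hL(T).
  T = 343.2 K: K = (2.210, 0.142), RR gives ψ = 0.124, H_out = 4.231 kJ/mol
  T = 381.8 K: K = (3.643, 0.278), RR gives ψ = 0.463, H_out = 22.450 kJ/mol
  T = 362.5 K: K = (2.875, 0.202), RR gives ψ = 0.319, H_out = 14.340 kJ/mol
  T = 352.9 K: K = (2.532, 0.170), RR gives ψ = 0.234, H_out = 9.745 kJ/mol
  T = 348.0 K: K = (2.366, 0.156), RR gives ψ = 0.182, H_out = 7.106 kJ/mol
  T = 350.4 K: K = (2.446, 0.163), RR gives ψ = 0.208, H_out = 8.430 kJ/mol
Linear interpolation between T = 348.0 (H_out = 7.106) and T = 350.4 (H_out = 8.430) on hF = 7.373 gives T ≈ 348.5 K, at which ψ = 0.19.

T = 348.5 K, V/F = 0.19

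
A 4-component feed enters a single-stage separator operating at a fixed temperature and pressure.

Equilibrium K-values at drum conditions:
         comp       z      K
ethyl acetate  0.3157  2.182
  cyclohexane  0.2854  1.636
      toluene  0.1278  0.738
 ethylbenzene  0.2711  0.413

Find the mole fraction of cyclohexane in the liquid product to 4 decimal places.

x_cyclohexane = 0.1941

Rachford–Rice: g(ψ) = Σ zᵢ(Kᵢ−1)/(1+ψ(Kᵢ−1)) = 0.
Feasibility: ΣzᵢKᵢ = 1.3621, Σzᵢ/Kᵢ = 1.1487 — both > 1, two phases present.
Newton–Raphson from ψ = 0.6:
  ψ = 0.6000: g = 0.06432, g' = -0.4464 → ψ = 0.7441
  ψ = 0.7441: g = -0.00239, g' = -0.4861 → ψ = 0.7392
Converged at ψ = 0.7392.
Compositions from xᵢ = zᵢ/(1+ψ(Kᵢ−1)), yᵢ = Kᵢxᵢ:
  ethyl acetate: x = 0.1685, y = 0.3676
  cyclohexane: x = 0.1941, y = 0.3176
  toluene: x = 0.1585, y = 0.1170
  ethylbenzene: x = 0.4789, y = 0.1978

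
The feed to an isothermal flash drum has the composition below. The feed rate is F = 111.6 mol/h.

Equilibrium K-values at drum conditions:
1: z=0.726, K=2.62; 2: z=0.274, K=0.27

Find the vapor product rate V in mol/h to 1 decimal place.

V = 92.1 mol/h

Material balance + equilibrium reduce to Σ zᵢ(Kᵢ−1)/(1+β(Kᵢ−1)) = 0.
Check two-phase: ΣzᵢKᵢ = 1.976 > 1 and Σzᵢ/Kᵢ = 1.292 > 1, so g(0) = 0.976 > 0 and g(1) = -0.292 < 0.
Binary case is linear: z₁(K₁−1)(1+β(K₂−1)) + z₂(K₂−1)(1+β(K₁−1)) = 0
⇒ β = [z₁(K₁−1)+z₂(K₂−1)] / [−(K₁−1)(K₂−1)] = 0.9761/1.1826 = 0.825
Then V = β·F = 0.8254·111.6 = 92.1 mol/h and L = F − V = 19.5 mol/h.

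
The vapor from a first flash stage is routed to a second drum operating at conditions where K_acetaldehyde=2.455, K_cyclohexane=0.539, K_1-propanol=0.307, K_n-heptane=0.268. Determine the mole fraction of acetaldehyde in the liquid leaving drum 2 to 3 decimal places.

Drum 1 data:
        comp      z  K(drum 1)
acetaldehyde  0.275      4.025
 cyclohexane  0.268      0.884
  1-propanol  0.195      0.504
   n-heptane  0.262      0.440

x_acetaldehyde (drum 2) = 0.293

Drum 1:
Iterate (Newton) starting at ψ₁ = 0.66:
  ψ₁ = 0.660: g = -0.1326, g' = -0.597 → ψ₁ = 0.438
  ψ₁ = 0.438: g = 0.0071, g' = -0.692 → ψ₁ = 0.448
Converged at ψ₁ = 0.448.
Drum-1 compositions:
  acetaldehyde: x = 0.117, y = 0.470
  cyclohexane: x = 0.283, y = 0.250
  1-propanol: x = 0.251, y = 0.126
  n-heptane: x = 0.350, y = 0.154
Drum-2 feed = drum-1 vapor: z₂ = (0.4698, 0.2499, 0.1264, 0.1539).
Drum 2:
Let ψ₂ = V/F and solve Σ zᵢ(Kᵢ−1)/(1+ψ₂(Kᵢ−1)) = 0.
Check two-phase: ΣzᵢKᵢ = 1.368 > 1 and Σzᵢ/Kᵢ = 1.641 > 1, so g(0) = 0.368 > 0 and g(1) = -0.641 < 0.
Iterate (Newton) starting at ψ₂ = 0.47:
  ψ₂ = 0.470: g = -0.0428, g' = -0.762 → ψ₂ = 0.414
Converged at ψ₂ = 0.414.
  acetaldehyde: x = 0.293, y = 0.720
  cyclohexane: x = 0.309, y = 0.166
  1-propanol: x = 0.177, y = 0.054
  n-heptane: x = 0.221, y = 0.059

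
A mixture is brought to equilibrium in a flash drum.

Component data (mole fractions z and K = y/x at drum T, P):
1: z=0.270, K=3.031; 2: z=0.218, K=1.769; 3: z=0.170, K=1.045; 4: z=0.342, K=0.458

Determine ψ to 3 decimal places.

ψ = 0.786

Iterate (Newton) starting at ψ = 0.48:
  ψ = 0.480: g = 0.1571, g' = -0.538 → ψ = 0.772
  ψ = 0.772: g = 0.0075, g' = -0.517 → ψ = 0.786
Converged at ψ = 0.786.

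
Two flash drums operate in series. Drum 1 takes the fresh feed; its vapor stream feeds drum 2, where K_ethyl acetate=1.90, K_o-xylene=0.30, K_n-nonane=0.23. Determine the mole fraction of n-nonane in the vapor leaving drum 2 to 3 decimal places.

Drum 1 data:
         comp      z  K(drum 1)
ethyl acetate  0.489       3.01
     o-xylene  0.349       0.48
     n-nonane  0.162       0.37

y_n-nonane (drum 2) = 0.038

Drum 1:
Newton–Raphson from ψ₁ = 0.5:
  ψ₁ = 0.500: g = 0.0960, g' = -0.801 → ψ₁ = 0.620
  ψ₁ = 0.620: g = 0.0024, g' = -0.770 → ψ₁ = 0.623
Converged at ψ₁ = 0.623.
Drum-1 compositions:
  ethyl acetate: x = 0.217, y = 0.654
  o-xylene: x = 0.516, y = 0.248
  n-nonane: x = 0.267, y = 0.099
Drum-2 feed = drum-1 vapor: z₂ = (0.6536, 0.2478, 0.0987).
Drum 2:
Let ψ₂ = V/F and solve Σ zᵢ(Kᵢ−1)/(1+ψ₂(Kᵢ−1)) = 0.
Feasibility: ΣzᵢKᵢ = 1.339, Σzᵢ/Kᵢ = 1.599 — both > 1, two phases present.
Newton–Raphson from ψ₂ = 0.44:
  ψ₂ = 0.440: g = 0.0558, g' = -0.659 → ψ₂ = 0.525
  ψ₂ = 0.525: g = -0.0021, g' = -0.712 → ψ₂ = 0.522
Converged at ψ₂ = 0.522.
  ethyl acetate: x = 0.445, y = 0.845
  o-xylene: x = 0.390, y = 0.117
  n-nonane: x = 0.165, y = 0.038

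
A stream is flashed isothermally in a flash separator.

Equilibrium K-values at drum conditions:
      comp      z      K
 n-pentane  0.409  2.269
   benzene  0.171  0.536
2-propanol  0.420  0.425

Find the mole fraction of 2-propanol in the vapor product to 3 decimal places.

Let ψ = V/F and solve Σ zᵢ(Kᵢ−1)/(1+ψ(Kᵢ−1)) = 0.
g(0) = ΣzᵢKᵢ − 1 = 0.198 and g(1) = 1 − Σzᵢ/Kᵢ = -0.488, so a root lies in (0, 1).
Iterate (Newton) starting at ψ = 0.5:
  ψ = 0.500: g = -0.1247, g' = -0.582 → ψ = 0.286
Converged at ψ = 0.286.
Compositions from xᵢ = zᵢ/(1+ψ(Kᵢ−1)), yᵢ = Kᵢxᵢ:
  n-pentane: x = 0.300, y = 0.681
  benzene: x = 0.197, y = 0.106
  2-propanol: x = 0.503, y = 0.214

y_2-propanol = 0.214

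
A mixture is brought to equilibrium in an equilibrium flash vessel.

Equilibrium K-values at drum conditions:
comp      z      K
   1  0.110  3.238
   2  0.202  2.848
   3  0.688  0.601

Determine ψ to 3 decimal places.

ψ = 0.434

Rachford–Rice: g(ψ) = Σ zᵢ(Kᵢ−1)/(1+ψ(Kᵢ−1)) = 0.
g(0) = ΣzᵢKᵢ − 1 = 0.345 and g(1) = 1 − Σzᵢ/Kᵢ = -0.250, so a root lies in (0, 1).
Iterate (Newton) starting at ψ = 0.62:
  ψ = 0.620: g = -0.0877, g' = -0.440 → ψ = 0.421
  ψ = 0.421: g = 0.0069, g' = -0.523 → ψ = 0.434
Converged at ψ = 0.434.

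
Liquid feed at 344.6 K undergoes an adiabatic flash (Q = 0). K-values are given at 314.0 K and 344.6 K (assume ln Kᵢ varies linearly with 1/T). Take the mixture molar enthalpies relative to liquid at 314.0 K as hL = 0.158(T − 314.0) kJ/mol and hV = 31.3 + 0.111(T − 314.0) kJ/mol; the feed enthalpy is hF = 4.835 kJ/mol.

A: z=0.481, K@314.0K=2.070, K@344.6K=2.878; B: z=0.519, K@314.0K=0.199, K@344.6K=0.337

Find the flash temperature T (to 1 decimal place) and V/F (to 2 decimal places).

T = 316.1 K, V/F = 0.14

Adiabatic flash: solve Rachford–Rice at each trial T, then check hF = ψ·hV(T) + (1−ψ)·hL(T).
  T = 314.0 K: K = (2.070, 0.199), RR gives ψ = 0.115, H_out = 3.614 kJ/mol
  T = 344.6 K: K = (2.878, 0.337), RR gives ψ = 0.449, H_out = 18.247 kJ/mol
  T = 329.3 K: K = (2.460, 0.262), RR gives ψ = 0.296, H_out = 11.479 kJ/mol
  T = 321.6 K: K = (2.260, 0.229), RR gives ψ = 0.212, H_out = 7.756 kJ/mol
  T = 317.8 K: K = (2.164, 0.214), RR gives ψ = 0.166, H_out = 5.759 kJ/mol
  T = 315.9 K: K = (2.117, 0.206), RR gives ψ = 0.141, H_out = 4.708 kJ/mol
Linear interpolation between T = 315.9 (H_out = 4.708) and T = 317.8 (H_out = 5.759) on hF = 4.835 gives T ≈ 316.1 K, at which ψ = 0.14.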